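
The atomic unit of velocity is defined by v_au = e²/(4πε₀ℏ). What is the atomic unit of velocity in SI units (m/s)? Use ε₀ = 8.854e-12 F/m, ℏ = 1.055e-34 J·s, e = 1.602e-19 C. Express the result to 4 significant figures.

v_au = e²/(4πε₀ℏ)
  = 2.566e-38 / 1.174e-44
  = 2.186e6 m/s

2.186e6 m/s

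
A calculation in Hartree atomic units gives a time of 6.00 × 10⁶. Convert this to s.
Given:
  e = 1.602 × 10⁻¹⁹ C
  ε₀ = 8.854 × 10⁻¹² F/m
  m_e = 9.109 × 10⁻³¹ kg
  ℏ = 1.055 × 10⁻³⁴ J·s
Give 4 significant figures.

1.454 × 10⁻¹⁰ s

One atomic unit of time: τ_au = (4πε₀)²ℏ³/(m_e e⁴) = 2.423 × 10⁻¹⁷ s.
6.00 × 10⁶ × 2.423 × 10⁻¹⁷ s = 1.454 × 10⁻¹⁰ s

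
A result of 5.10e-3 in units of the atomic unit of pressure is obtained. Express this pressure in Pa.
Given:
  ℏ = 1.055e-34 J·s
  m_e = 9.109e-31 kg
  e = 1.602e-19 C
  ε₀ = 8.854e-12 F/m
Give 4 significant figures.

1.494e11 Pa

One atomic unit of pressure: P_au = E_h/a₀³ = m_e⁴e¹⁰/((4πε₀)⁵ℏ⁸) = 2.929e13 Pa.
5.10e-3 × 2.929e13 Pa = 1.494e11 Pa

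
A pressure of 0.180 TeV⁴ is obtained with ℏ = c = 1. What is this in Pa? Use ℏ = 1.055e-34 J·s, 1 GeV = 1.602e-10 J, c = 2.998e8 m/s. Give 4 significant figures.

3.747e48 Pa

Pressure is [E]/[L]³ = [E]⁴/(ℏc)³.
1 GeV⁴ → 1/(ℏc)³ × (1 GeV in J)⁴ = 2.082e37 Pa.
Convert the energy scale: 0.180 TeV⁴ = 1.80e11 GeV⁴.
Result: 1.80e11 × 2.082e37 = 3.747e48 Pa.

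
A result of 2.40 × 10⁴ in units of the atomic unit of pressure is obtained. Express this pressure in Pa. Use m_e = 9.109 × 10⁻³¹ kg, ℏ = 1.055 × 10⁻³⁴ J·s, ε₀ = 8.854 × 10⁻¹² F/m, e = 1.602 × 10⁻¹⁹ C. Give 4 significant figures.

7.030 × 10¹⁷ Pa

One atomic unit of pressure: P_au = E_h/a₀³ = m_e⁴e¹⁰/((4πε₀)⁵ℏ⁸) = 2.929 × 10¹³ Pa.
2.40 × 10⁴ × 2.929 × 10¹³ Pa = 7.030 × 10¹⁷ Pa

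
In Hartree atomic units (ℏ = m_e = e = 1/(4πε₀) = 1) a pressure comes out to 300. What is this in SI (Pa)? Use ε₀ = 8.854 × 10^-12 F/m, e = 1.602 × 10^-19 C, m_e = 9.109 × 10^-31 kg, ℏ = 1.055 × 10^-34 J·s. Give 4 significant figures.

8.787 × 10^15 Pa

One atomic unit of pressure: P_au = E_h/a₀³ = m_e⁴e¹⁰/((4πε₀)⁵ℏ⁸) = 2.929 × 10^13 Pa.
300 × 2.929 × 10^13 Pa = 8.787 × 10^15 Pa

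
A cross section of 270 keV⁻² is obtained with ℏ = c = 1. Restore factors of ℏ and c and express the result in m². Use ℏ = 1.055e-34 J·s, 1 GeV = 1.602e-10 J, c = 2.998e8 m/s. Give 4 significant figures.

Area is [L]² = [E]⁻²·(ℏc)²; restore (ℏc)².
1 GeV⁻² → (ℏc)² × (1 GeV in J)⁻² = 3.898e-32 m².
Convert the energy scale: 270 keV⁻² = 2.70e14 GeV⁻².
Result: 2.70e14 × 3.898e-32 = 1.052e-17 m².

1.052e-17 m²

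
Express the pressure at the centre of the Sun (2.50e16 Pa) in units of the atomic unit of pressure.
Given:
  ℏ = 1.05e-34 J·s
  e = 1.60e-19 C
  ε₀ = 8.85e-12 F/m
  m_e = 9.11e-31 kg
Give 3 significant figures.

830

atomic unit of pressure: P_au = E_h/a₀³ = m_e⁴e¹⁰/((4πε₀)⁵ℏ⁸) = 3.01e13 Pa.
2.50e16 / 3.01e13 = 830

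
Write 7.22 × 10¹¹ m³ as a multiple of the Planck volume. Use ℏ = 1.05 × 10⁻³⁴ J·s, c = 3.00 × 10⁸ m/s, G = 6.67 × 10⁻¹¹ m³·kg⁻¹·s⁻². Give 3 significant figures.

Planck volume: V_P = (ℏG/c³)^(3/2) = 4.18 × 10⁻¹⁰⁵ m³.
7.22 × 10¹¹ / 4.18 × 10⁻¹⁰⁵ = 1.73 × 10¹¹⁶

1.73 × 10¹¹⁶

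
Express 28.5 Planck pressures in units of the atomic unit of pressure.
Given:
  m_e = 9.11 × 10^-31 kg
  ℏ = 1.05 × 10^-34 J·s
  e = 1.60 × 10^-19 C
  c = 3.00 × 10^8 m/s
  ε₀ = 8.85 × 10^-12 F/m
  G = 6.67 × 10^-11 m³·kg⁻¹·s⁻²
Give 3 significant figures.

4.43 × 10^101

Planck pressure: p_P = c⁷/(ℏG²) = 4.68 × 10^113 Pa
atomic unit of pressure: P_au = E_h/a₀³ = m_e⁴e¹⁰/((4πε₀)⁵ℏ⁸) = 3.01 × 10^13 Pa
28.5 × 4.68 × 10^113 / 3.01 × 10^13 = 4.43 × 10^101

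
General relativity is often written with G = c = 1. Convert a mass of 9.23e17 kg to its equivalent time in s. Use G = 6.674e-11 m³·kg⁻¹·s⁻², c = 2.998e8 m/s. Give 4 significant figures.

Mass → time via G/c³.
9.23e17 kg × (G/c³) = 2.286e-18 s

2.286e-18 s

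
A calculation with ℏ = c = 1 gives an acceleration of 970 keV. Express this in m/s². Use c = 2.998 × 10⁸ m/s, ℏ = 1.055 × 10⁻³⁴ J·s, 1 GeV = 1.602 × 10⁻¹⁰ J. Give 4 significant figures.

Acceleration is [L]/[T]² = c·[E]/ℏ.
1 GeV → c/ℏ × (1 GeV in J) = 4.552 × 10³² m/s².
Convert the energy scale: 970 keV = 9.70 × 10⁻⁴ GeV.
Result: 9.70 × 10⁻⁴ × 4.552 × 10³² = 4.416 × 10²⁹ m/s².

4.416 × 10²⁹ m/s²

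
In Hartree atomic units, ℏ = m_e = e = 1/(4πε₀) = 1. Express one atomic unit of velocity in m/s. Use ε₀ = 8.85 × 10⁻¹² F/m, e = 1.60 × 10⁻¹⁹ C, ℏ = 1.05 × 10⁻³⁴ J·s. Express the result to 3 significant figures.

The unique combination of the constants set to 1 with dimensions of velocity is v_au = e²/(4πε₀ℏ).
  = 2.56 × 10⁻³⁸ / 1.17 × 10⁻⁴⁴
  = 2.19 × 10⁶ m/s

2.19 × 10⁶ m/s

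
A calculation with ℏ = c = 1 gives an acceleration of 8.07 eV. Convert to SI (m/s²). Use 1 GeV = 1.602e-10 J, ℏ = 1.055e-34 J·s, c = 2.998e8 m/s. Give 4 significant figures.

3.674e24 m/s²

Acceleration is [L]/[T]² = c·[E]/ℏ.
1 GeV → c/ℏ × (1 GeV in J) = 4.552e32 m/s².
Convert the energy scale: 8.07 eV = 8.07e-9 GeV.
Result: 8.07e-9 × 4.552e32 = 3.674e24 m/s².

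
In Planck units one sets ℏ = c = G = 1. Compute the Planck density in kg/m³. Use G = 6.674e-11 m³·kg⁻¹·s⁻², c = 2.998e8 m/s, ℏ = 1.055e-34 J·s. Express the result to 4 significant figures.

5.154e96 kg/m³

ρ_P = c⁵/(ℏG²)
  = 2.422e42 / 4.699e-55
  = 5.154e96 kg/m³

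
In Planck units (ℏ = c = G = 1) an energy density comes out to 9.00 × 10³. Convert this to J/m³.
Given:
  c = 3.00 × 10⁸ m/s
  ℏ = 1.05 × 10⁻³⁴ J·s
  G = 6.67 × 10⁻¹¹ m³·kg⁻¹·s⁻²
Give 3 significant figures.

4.21 × 10¹¹⁷ J/m³

One Planck energy density: u_P = c⁷/(ℏG²) = 4.68 × 10¹¹³ J/m³.
9.00 × 10³ × 4.68 × 10¹¹³ J/m³ = 4.21 × 10¹¹⁷ J/m³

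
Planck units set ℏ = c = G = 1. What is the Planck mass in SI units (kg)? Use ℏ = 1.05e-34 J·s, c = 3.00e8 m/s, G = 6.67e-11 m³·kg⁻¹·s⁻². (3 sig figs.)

The unique combination of the constants set to 1 with dimensions of mass is m_P = √(ℏc/G).
  = √(4.72e-16)
  = 2.17e-8 kg

2.17e-8 kg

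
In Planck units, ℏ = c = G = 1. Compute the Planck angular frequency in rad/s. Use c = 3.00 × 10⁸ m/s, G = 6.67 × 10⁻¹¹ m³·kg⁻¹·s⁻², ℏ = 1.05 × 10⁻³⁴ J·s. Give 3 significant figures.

The unique combination of the constants set to 1 with dimensions of angular frequency is ω_P = √(c⁵/(ℏG)).
  = √(3.47 × 10⁸⁶)
  = 1.86 × 10⁴³ rad/s

1.86 × 10⁴³ rad/s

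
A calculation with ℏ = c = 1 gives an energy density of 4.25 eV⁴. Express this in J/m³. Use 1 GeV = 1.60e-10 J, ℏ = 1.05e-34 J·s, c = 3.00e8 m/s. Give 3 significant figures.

[E]/[L]³ = [E]⁴/(ℏc)³; restore (ℏc)⁻³.
1 GeV⁴ → 1/(ℏc)³ × (1 GeV in J)⁴ = 2.10e37 J/m³.
Convert the energy scale: 4.25 eV⁴ = 4.25e-36 GeV⁴.
Result: 4.25e-36 × 2.10e37 = 89.1 J/m³.

89.1 J/m³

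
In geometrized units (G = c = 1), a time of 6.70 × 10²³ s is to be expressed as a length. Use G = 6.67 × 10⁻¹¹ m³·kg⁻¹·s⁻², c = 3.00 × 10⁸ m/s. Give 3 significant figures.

2.01 × 10³² m

Time → length via c.
6.70 × 10²³ s × (c) = 2.01 × 10³² m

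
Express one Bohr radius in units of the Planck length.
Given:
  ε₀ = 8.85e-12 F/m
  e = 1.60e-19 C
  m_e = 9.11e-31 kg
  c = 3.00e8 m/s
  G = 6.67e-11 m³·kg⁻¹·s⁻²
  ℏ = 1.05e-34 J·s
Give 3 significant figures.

3.26e24

Bohr radius: a₀ = 4πε₀ℏ²/(m_e e²) = 5.26e-11 m
Planck length: ℓ_P = √(ℏG/c³) = 1.61e-35 m
ratio = 5.26e-11 / 1.61e-35 = 3.26e24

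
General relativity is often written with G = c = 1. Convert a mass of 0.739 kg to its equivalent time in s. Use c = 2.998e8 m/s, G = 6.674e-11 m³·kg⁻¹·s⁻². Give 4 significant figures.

Mass → time via G/c³.
0.739 kg × (G/c³) = 1.830e-36 s

1.830e-36 s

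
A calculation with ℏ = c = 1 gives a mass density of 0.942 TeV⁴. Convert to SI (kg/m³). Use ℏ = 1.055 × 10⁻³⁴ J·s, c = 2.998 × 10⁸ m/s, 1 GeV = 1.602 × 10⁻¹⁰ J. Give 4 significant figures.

2.182 × 10³² kg/m³

Mass density is [E]/(c²[L]³) = [E]⁴/(ℏ³c⁵).
1 GeV⁴ → 1/(ℏ³c⁵) × (1 GeV in J)⁴ = 2.316 × 10²⁰ kg/m³.
Convert the energy scale: 0.942 TeV⁴ = 9.42 × 10¹¹ GeV⁴.
Result: 9.42 × 10¹¹ × 2.316 × 10²⁰ = 2.182 × 10³² kg/m³.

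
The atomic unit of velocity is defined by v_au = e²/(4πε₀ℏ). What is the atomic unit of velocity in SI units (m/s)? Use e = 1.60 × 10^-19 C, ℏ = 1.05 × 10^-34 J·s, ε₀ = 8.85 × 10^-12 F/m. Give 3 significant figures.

v_au = e²/(4πε₀ℏ)
  = 2.56 × 10^-38 / 1.17 × 10^-44
  = 2.19 × 10^6 m/s

2.19 × 10^6 m/s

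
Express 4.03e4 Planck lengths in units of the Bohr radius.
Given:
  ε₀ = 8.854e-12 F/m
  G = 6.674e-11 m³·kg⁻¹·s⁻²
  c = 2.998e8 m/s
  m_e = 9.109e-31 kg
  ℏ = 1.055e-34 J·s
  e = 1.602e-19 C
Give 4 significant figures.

Planck length: ℓ_P = √(ℏG/c³) = 1.616e-35 m
Bohr radius: a₀ = 4πε₀ℏ²/(m_e e²) = 5.297e-11 m
4.03e4 × 1.616e-35 / 5.297e-11 = 1.230e-20

1.230e-20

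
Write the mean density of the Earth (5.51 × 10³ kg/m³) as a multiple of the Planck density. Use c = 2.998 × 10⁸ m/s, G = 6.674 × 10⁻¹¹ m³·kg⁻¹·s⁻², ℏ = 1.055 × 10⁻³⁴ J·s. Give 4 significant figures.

Planck density: ρ_P = c⁵/(ℏG²) = 5.154 × 10⁹⁶ kg/m³.
5.51 × 10³ / 5.154 × 10⁹⁶ = 1.069 × 10⁻⁹³

1.069 × 10⁻⁹³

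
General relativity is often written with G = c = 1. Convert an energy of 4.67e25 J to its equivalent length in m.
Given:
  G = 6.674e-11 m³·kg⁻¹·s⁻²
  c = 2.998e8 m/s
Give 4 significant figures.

Energy → length via G/c⁴.
4.67e25 J × (G/c⁴) = 3.858e-19 m

3.858e-19 m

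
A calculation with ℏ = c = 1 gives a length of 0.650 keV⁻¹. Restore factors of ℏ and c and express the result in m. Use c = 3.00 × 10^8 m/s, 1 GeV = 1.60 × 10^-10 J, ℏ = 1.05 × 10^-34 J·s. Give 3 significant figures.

A length is [E]⁻¹ in ℏ=c=1; restore one factor of ℏc.
1 GeV⁻¹ → ℏc × (1 GeV in J)⁻¹ = 1.97 × 10^-16 m.
Convert the energy scale: 0.650 keV⁻¹ = 6.50 × 10^5 GeV⁻¹.
Result: 6.50 × 10^5 × 1.97 × 10^-16 = 1.28 × 10^-10 m.

1.28 × 10^-10 m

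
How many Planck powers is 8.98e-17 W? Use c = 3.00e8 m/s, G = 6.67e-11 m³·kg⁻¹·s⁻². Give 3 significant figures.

Planck power: P_P = c⁵/G = 3.64e52 W.
8.98e-17 / 3.64e52 = 2.46e-69

2.46e-69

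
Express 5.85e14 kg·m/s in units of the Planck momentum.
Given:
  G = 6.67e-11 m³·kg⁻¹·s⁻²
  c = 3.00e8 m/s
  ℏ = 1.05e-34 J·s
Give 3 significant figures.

8.97e13

Planck momentum: p_P = √(ℏc³/G) = 6.52 kg·m/s.
5.85e14 / 6.52 = 8.97e13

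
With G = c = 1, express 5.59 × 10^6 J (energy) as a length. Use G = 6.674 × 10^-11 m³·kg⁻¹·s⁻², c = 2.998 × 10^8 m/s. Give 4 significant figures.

4.618 × 10^-38 m

Energy → length via G/c⁴.
5.59 × 10^6 J × (G/c⁴) = 4.618 × 10^-38 m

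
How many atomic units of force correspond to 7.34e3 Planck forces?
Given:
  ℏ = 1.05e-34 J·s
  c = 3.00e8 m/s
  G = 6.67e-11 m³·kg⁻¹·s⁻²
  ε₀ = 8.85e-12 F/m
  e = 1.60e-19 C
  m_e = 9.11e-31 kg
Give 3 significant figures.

1.07e55

Planck force: F_P = c⁴/G = 1.21e44 N
atomic unit of force: F_au = E_h/a₀ = m_e²e⁶/((4πε₀)³ℏ⁴) = 8.33e-8 N
7.34e3 × 1.21e44 / 8.33e-8 = 1.07e55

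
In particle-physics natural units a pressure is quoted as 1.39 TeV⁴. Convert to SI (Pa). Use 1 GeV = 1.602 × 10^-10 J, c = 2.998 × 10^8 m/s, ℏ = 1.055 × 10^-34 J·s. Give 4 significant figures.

2.893 × 10^49 Pa

Pressure is [E]/[L]³ = [E]⁴/(ℏc)³.
1 GeV⁴ → 1/(ℏc)³ × (1 GeV in J)⁴ = 2.082 × 10^37 Pa.
Convert the energy scale: 1.39 TeV⁴ = 1.39 × 10^12 GeV⁴.
Result: 1.39 × 10^12 × 2.082 × 10^37 = 2.893 × 10^49 Pa.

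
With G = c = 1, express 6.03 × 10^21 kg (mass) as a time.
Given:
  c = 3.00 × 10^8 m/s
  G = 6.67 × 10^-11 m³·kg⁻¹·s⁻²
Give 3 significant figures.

1.49 × 10^-14 s

Mass → time via G/c³.
6.03 × 10^21 kg × (G/c³) = 1.49 × 10^-14 s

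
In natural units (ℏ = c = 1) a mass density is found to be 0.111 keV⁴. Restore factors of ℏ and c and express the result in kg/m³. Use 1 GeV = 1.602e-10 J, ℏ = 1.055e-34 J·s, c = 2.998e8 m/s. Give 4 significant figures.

2.571e-5 kg/m³

Mass density is [E]/(c²[L]³) = [E]⁴/(ℏ³c⁵).
1 GeV⁴ → 1/(ℏ³c⁵) × (1 GeV in J)⁴ = 2.316e20 kg/m³.
Convert the energy scale: 0.111 keV⁴ = 1.11e-25 GeV⁴.
Result: 1.11e-25 × 2.316e20 = 2.571e-5 kg/m³.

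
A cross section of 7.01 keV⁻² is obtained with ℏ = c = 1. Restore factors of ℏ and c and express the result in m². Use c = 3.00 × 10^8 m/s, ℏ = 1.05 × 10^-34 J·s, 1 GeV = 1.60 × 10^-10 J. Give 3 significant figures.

2.72 × 10^-19 m²

Area is [L]² = [E]⁻²·(ℏc)²; restore (ℏc)².
1 GeV⁻² → (ℏc)² × (1 GeV in J)⁻² = 3.88 × 10^-32 m².
Convert the energy scale: 7.01 keV⁻² = 7.01 × 10^12 GeV⁻².
Result: 7.01 × 10^12 × 3.88 × 10^-32 = 2.72 × 10^-19 m².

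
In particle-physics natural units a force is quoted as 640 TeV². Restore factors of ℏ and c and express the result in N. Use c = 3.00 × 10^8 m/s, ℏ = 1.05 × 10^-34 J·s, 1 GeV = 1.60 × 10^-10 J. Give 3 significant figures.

Force is [E]/[L] = [E]²/(ℏc); restore (ℏc)⁻¹.
1 GeV² → 1/(ℏc) × (1 GeV in J)² = 8.13 × 10^5 N.
Convert the energy scale: 640 TeV² = 6.40 × 10^8 GeV².
Result: 6.40 × 10^8 × 8.13 × 10^5 = 5.20 × 10^14 N.

5.20 × 10^14 N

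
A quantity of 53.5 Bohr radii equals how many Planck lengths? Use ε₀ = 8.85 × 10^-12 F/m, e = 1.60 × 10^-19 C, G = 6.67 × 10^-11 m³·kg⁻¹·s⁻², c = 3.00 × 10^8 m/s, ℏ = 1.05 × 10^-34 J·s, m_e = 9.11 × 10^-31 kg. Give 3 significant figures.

1.75 × 10^26

Bohr radius: a₀ = 4πε₀ℏ²/(m_e e²) = 5.26 × 10^-11 m
Planck length: ℓ_P = √(ℏG/c³) = 1.61 × 10^-35 m
53.5 × 5.26 × 10^-11 / 1.61 × 10^-35 = 1.75 × 10^26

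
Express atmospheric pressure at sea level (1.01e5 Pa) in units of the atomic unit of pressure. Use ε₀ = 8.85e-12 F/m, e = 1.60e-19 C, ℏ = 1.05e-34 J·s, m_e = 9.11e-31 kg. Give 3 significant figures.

atomic unit of pressure: P_au = E_h/a₀³ = m_e⁴e¹⁰/((4πε₀)⁵ℏ⁸) = 3.01e13 Pa.
1.01e5 / 3.01e13 = 3.35e-9

3.35e-9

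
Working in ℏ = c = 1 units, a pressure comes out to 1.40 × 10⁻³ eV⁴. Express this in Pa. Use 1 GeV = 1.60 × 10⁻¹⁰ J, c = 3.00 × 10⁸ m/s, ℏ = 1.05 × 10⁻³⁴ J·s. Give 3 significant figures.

Pressure is [E]/[L]³ = [E]⁴/(ℏc)³.
1 GeV⁴ → 1/(ℏc)³ × (1 GeV in J)⁴ = 2.10 × 10³⁷ Pa.
Convert the energy scale: 1.40 × 10⁻³ eV⁴ = 1.40 × 10⁻³⁹ GeV⁴.
Result: 1.40 × 10⁻³⁹ × 2.10 × 10³⁷ = 0.0294 Pa.

0.0294 Pa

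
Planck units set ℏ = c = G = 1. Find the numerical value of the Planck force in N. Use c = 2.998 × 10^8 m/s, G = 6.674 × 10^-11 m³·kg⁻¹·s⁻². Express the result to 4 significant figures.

1.210 × 10^44 N

From ℏ = c = G = 1 the force scale is F_P = c⁴/G.
  = 8.078 × 10^33 / 6.674 × 10^-11
  = 1.210 × 10^44 N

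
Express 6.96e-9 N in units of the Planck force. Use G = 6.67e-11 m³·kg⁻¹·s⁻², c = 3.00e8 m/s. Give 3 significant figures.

Planck force: F_P = c⁴/G = 1.21e44 N.
6.96e-9 / 1.21e44 = 5.73e-53

5.73e-53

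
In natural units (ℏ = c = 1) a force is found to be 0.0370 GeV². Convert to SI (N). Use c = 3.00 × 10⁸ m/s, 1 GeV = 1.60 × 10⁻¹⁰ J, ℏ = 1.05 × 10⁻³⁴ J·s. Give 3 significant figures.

Force is [E]/[L] = [E]²/(ℏc); restore (ℏc)⁻¹.
1 GeV² → 1/(ℏc) × (1 GeV in J)² = 8.13 × 10⁵ N.
Result: 0.0370 × 8.13 × 10⁵ = 3.01 × 10⁴ N.

3.01 × 10⁴ N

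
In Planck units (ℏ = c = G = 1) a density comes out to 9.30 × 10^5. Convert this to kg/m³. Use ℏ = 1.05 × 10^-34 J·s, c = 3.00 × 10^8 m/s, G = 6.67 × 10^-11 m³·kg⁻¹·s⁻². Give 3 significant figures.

4.84 × 10^102 kg/m³

One Planck density: ρ_P = c⁵/(ℏG²) = 5.20 × 10^96 kg/m³.
9.30 × 10^5 × 5.20 × 10^96 kg/m³ = 4.84 × 10^102 kg/m³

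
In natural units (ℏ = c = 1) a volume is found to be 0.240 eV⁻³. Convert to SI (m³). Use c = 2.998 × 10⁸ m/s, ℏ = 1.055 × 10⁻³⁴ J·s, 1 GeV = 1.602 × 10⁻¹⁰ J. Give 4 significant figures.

Volume is [L]³ = [E]⁻³·(ℏc)³.
1 GeV⁻³ → (ℏc)³ × (1 GeV in J)⁻³ = 7.696 × 10⁻⁴⁸ m³.
Convert the energy scale: 0.240 eV⁻³ = 2.40 × 10²⁶ GeV⁻³.
Result: 2.40 × 10²⁶ × 7.696 × 10⁻⁴⁸ = 1.847 × 10⁻²¹ m³.

1.847 × 10⁻²¹ m³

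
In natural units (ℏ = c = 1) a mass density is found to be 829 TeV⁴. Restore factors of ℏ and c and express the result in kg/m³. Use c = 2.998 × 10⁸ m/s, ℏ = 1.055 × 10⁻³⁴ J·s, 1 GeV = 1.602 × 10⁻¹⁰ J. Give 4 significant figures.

Mass density is [E]/(c²[L]³) = [E]⁴/(ℏ³c⁵).
1 GeV⁴ → 1/(ℏ³c⁵) × (1 GeV in J)⁴ = 2.316 × 10²⁰ kg/m³.
Convert the energy scale: 829 TeV⁴ = 8.29 × 10¹⁴ GeV⁴.
Result: 8.29 × 10¹⁴ × 2.316 × 10²⁰ = 1.920 × 10³⁵ kg/m³.

1.920 × 10³⁵ kg/m³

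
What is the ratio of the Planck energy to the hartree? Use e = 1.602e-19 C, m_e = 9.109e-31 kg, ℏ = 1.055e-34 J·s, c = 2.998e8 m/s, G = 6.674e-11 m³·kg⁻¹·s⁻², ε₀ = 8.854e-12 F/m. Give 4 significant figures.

Planck energy: E_P = √(ℏc⁵/G) = 1.957e9 J
hartree: E_h = m_e e⁴/(4πε₀ℏ)² = 4.354e-18 J
ratio = 1.957e9 / 4.354e-18 = 4.494e26

4.494e26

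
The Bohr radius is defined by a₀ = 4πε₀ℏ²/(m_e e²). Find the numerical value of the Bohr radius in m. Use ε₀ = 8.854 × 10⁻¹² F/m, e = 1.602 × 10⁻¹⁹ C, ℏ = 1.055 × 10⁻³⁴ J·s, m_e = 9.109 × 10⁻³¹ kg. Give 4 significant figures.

a₀ = 4πε₀ℏ²/(m_e e²)
  = 1.238 × 10⁻⁷⁸ / 2.338 × 10⁻⁶⁸
  = 5.297 × 10⁻¹¹ m

5.297 × 10⁻¹¹ m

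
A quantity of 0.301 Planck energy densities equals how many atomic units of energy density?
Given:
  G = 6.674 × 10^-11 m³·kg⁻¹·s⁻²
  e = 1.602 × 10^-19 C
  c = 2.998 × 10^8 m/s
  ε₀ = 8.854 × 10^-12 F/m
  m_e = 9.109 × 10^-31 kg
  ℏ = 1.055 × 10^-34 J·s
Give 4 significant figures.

Planck energy density: u_P = c⁷/(ℏG²) = 4.632 × 10^113 J/m³
atomic unit of energy density: u_au = E_h/a₀³ = m_e⁴e¹⁰/((4πε₀)⁵ℏ⁸) = 2.929 × 10^13 J/m³
0.301 × 4.632 × 10^113 / 2.929 × 10^13 = 4.760 × 10^99

4.760 × 10^99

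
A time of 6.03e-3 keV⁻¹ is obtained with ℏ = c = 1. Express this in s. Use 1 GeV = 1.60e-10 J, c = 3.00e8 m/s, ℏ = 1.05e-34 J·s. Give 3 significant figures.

A time is [E]⁻¹ in ℏ=c=1; restore one factor of ℏ.
1 GeV⁻¹ → ℏ × (1 GeV in J)⁻¹ = 6.56e-25 s.
Convert the energy scale: 6.03e-3 keV⁻¹ = 6.03e3 GeV⁻¹.
Result: 6.03e3 × 6.56e-25 = 3.96e-21 s.

3.96e-21 s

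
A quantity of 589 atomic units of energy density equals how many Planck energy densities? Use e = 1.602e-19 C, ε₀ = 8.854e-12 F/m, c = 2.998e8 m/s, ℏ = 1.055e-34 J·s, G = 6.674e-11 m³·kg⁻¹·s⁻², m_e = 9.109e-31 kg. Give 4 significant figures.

atomic unit of energy density: u_au = E_h/a₀³ = m_e⁴e¹⁰/((4πε₀)⁵ℏ⁸) = 2.929e13 J/m³
Planck energy density: u_P = c⁷/(ℏG²) = 4.632e113 J/m³
589 × 2.929e13 / 4.632e113 = 3.724e-98

3.724e-98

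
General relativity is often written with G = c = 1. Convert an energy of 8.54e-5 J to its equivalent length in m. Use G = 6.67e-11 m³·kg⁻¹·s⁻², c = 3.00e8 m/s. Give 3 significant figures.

7.03e-49 m

Energy → length via G/c⁴.
8.54e-5 J × (G/c⁴) = 7.03e-49 m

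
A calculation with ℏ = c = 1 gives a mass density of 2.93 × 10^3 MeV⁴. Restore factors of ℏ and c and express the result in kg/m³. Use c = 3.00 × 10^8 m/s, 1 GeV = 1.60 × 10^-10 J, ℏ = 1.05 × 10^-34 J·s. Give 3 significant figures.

Mass density is [E]/(c²[L]³) = [E]⁴/(ℏ³c⁵).
1 GeV⁴ → 1/(ℏ³c⁵) × (1 GeV in J)⁴ = 2.33 × 10^20 kg/m³.
Convert the energy scale: 2.93 × 10^3 MeV⁴ = 2.93 × 10^-9 GeV⁴.
Result: 2.93 × 10^-9 × 2.33 × 10^20 = 6.83 × 10^11 kg/m³.

6.83 × 10^11 kg/m³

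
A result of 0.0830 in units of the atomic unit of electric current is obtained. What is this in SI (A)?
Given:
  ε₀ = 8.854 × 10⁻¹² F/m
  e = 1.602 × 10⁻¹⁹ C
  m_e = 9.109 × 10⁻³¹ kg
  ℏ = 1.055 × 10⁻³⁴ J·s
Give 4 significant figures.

5.488 × 10⁻⁴ A

One atomic unit of electric current: I_au = e E_h/ℏ = m_e e⁵/((4πε₀)²ℏ³) = 6.612 × 10⁻³ A.
0.0830 × 6.612 × 10⁻³ A = 5.488 × 10⁻⁴ A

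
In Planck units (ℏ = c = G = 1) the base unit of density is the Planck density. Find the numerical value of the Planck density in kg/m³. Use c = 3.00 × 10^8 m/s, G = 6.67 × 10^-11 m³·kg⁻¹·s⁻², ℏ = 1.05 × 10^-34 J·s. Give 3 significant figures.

ρ_P = c⁵/(ℏG²)
  = 2.43 × 10^42 / 4.67 × 10^-55
  = 5.20 × 10^96 kg/m³

5.20 × 10^96 kg/m³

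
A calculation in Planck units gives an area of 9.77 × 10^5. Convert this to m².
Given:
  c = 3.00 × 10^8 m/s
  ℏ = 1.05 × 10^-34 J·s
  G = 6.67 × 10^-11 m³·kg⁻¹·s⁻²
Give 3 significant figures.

2.53 × 10^-64 m²

One Planck area: A_P = ℏG/c³ = 2.59 × 10^-70 m².
9.77 × 10^5 × 2.59 × 10^-70 m² = 2.53 × 10^-64 m²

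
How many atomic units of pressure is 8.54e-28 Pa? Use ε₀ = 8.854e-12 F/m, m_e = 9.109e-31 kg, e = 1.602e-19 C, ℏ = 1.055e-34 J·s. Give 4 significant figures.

2.916e-41

atomic unit of pressure: P_au = E_h/a₀³ = m_e⁴e¹⁰/((4πε₀)⁵ℏ⁸) = 2.929e13 Pa.
8.54e-28 / 2.929e13 = 2.916e-41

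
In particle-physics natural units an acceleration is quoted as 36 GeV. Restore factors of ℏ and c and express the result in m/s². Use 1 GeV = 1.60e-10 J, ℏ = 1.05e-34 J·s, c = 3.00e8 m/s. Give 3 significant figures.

1.65e34 m/s²

Acceleration is [L]/[T]² = c·[E]/ℏ.
1 GeV → c/ℏ × (1 GeV in J) = 4.57e32 m/s².
Result: 36 × 4.57e32 = 1.65e34 m/s².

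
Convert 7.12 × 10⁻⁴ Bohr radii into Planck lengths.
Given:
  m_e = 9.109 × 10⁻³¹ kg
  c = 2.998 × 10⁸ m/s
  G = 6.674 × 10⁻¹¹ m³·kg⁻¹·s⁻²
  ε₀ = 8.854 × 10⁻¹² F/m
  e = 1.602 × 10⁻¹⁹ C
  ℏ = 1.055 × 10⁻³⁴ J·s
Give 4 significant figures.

2.333 × 10²¹

Bohr radius: a₀ = 4πε₀ℏ²/(m_e e²) = 5.297 × 10⁻¹¹ m
Planck length: ℓ_P = √(ℏG/c³) = 1.616 × 10⁻³⁵ m
7.12 × 10⁻⁴ × 5.297 × 10⁻¹¹ / 1.616 × 10⁻³⁵ = 2.333 × 10²¹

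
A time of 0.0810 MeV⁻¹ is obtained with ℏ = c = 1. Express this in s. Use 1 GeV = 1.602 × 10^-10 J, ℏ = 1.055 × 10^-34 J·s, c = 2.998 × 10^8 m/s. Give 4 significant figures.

A time is [E]⁻¹ in ℏ=c=1; restore one factor of ℏ.
1 GeV⁻¹ → ℏ × (1 GeV in J)⁻¹ = 6.586 × 10^-25 s.
Convert the energy scale: 0.0810 MeV⁻¹ = 81 GeV⁻¹.
Result: 81 × 6.586 × 10^-25 = 5.334 × 10^-23 s.

5.334 × 10^-23 s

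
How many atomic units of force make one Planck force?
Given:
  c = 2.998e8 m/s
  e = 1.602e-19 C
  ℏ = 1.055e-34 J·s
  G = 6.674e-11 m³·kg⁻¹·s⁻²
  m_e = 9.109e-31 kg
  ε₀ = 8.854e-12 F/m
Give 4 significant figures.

Planck force: F_P = c⁴/G = 1.210e44 N
atomic unit of force: F_au = E_h/a₀ = m_e²e⁶/((4πε₀)³ℏ⁴) = 8.220e-8 N
ratio = 1.210e44 / 8.220e-8 = 1.473e51

1.473e51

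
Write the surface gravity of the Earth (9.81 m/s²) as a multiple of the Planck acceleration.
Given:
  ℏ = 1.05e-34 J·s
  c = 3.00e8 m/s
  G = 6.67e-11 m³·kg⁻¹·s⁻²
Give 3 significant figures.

Planck acceleration: a_P = √(c⁷/(ℏG)) = 5.59e51 m/s².
9.81 / 5.59e51 = 1.76e-51

1.76e-51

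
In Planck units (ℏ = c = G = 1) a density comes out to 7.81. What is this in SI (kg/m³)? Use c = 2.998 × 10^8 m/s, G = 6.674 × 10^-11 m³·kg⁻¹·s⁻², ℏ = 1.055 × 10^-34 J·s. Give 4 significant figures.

4.025 × 10^97 kg/m³

One Planck density: ρ_P = c⁵/(ℏG²) = 5.154 × 10^96 kg/m³.
7.81 × 5.154 × 10^96 kg/m³ = 4.025 × 10^97 kg/m³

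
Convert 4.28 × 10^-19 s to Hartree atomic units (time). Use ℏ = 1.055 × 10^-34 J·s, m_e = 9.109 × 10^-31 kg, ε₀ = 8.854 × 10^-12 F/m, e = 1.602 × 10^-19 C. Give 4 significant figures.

atomic unit of time: τ_au = (4πε₀)²ℏ³/(m_e e⁴) = 2.423 × 10^-17 s.
4.28 × 10^-19 / 2.423 × 10^-17 = 0.01766

0.01766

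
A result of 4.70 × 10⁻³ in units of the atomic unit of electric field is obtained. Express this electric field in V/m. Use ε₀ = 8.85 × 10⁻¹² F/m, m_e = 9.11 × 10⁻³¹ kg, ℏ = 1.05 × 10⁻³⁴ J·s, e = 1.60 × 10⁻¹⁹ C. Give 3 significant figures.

One atomic unit of electric field: E_au = E_h/(e a₀) = m_e²e⁵/((4πε₀)³ℏ⁴) = 5.20 × 10¹¹ V/m.
4.70 × 10⁻³ × 5.20 × 10¹¹ V/m = 2.45 × 10⁹ V/m

2.45 × 10⁹ V/m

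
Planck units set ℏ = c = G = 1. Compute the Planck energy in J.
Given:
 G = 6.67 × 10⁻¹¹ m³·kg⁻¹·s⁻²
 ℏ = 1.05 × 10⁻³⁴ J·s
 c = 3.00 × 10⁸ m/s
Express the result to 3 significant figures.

The unique combination of the constants set to 1 with dimensions of energy is E_P = √(ℏc⁵/G).
  = √(3.83 × 10¹⁸)
  = 1.96 × 10⁹ J

1.96 × 10⁹ J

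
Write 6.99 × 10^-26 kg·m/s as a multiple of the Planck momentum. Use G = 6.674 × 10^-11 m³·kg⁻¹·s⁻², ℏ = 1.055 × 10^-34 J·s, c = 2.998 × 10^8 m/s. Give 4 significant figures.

Planck momentum: p_P = √(ℏc³/G) = 6.527 kg·m/s.
6.99 × 10^-26 / 6.527 = 1.071 × 10^-26

1.071 × 10^-26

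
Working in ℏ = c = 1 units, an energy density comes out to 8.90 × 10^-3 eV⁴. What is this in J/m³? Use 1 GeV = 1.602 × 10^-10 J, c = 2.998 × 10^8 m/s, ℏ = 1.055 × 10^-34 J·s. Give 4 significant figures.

0.1853 J/m³

[E]/[L]³ = [E]⁴/(ℏc)³; restore (ℏc)⁻³.
1 GeV⁴ → 1/(ℏc)³ × (1 GeV in J)⁴ = 2.082 × 10^37 J/m³.
Convert the energy scale: 8.90 × 10^-3 eV⁴ = 8.90 × 10^-39 GeV⁴.
Result: 8.90 × 10^-39 × 2.082 × 10^37 = 0.1853 J/m³.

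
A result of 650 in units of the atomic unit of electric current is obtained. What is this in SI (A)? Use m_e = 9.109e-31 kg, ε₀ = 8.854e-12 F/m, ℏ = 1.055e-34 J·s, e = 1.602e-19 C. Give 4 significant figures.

One atomic unit of electric current: I_au = e E_h/ℏ = m_e e⁵/((4πε₀)²ℏ³) = 6.612e-3 A.
650 × 6.612e-3 A = 4.298 A

4.298 A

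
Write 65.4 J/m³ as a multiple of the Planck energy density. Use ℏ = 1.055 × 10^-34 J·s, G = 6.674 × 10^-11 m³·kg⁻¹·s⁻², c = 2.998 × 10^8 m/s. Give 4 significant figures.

1.412 × 10^-112

Planck energy density: u_P = c⁷/(ℏG²) = 4.632 × 10^113 J/m³.
65.4 / 4.632 × 10^113 = 1.412 × 10^-112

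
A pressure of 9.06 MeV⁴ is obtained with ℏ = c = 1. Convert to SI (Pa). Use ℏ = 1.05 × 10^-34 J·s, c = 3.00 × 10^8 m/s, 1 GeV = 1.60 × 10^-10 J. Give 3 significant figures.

1.90 × 10^26 Pa

Pressure is [E]/[L]³ = [E]⁴/(ℏc)³.
1 GeV⁴ → 1/(ℏc)³ × (1 GeV in J)⁴ = 2.10 × 10^37 Pa.
Convert the energy scale: 9.06 MeV⁴ = 9.06 × 10^-12 GeV⁴.
Result: 9.06 × 10^-12 × 2.10 × 10^37 = 1.90 × 10^26 Pa.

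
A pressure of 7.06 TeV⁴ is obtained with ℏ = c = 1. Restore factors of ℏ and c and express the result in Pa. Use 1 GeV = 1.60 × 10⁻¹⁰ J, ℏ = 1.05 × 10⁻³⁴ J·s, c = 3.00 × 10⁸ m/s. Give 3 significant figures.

Pressure is [E]/[L]³ = [E]⁴/(ℏc)³.
1 GeV⁴ → 1/(ℏc)³ × (1 GeV in J)⁴ = 2.10 × 10³⁷ Pa.
Convert the energy scale: 7.06 TeV⁴ = 7.06 × 10¹² GeV⁴.
Result: 7.06 × 10¹² × 2.10 × 10³⁷ = 1.48 × 10⁵⁰ Pa.

1.48 × 10⁵⁰ Pa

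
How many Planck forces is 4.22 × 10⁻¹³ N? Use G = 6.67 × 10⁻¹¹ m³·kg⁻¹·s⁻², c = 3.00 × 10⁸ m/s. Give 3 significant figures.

3.47 × 10⁻⁵⁷

Planck force: F_P = c⁴/G = 1.21 × 10⁴⁴ N.
4.22 × 10⁻¹³ / 1.21 × 10⁴⁴ = 3.47 × 10⁻⁵⁷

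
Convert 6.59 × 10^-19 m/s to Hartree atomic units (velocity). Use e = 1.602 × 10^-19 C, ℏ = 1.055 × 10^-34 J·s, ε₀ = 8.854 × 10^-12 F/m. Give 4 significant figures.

atomic unit of velocity: v_au = e²/(4πε₀ℏ) = 2.186 × 10^6 m/s.
6.59 × 10^-19 / 2.186 × 10^6 = 3.014 × 10^-25

3.014 × 10^-25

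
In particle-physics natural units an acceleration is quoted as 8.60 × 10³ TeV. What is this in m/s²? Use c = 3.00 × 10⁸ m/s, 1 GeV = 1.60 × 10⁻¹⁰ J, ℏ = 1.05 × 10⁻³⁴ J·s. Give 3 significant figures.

Acceleration is [L]/[T]² = c·[E]/ℏ.
1 GeV → c/ℏ × (1 GeV in J) = 4.57 × 10³² m/s².
Convert the energy scale: 8.60 × 10³ TeV = 8.60 × 10⁶ GeV.
Result: 8.60 × 10⁶ × 4.57 × 10³² = 3.93 × 10³⁹ m/s².

3.93 × 10³⁹ m/s²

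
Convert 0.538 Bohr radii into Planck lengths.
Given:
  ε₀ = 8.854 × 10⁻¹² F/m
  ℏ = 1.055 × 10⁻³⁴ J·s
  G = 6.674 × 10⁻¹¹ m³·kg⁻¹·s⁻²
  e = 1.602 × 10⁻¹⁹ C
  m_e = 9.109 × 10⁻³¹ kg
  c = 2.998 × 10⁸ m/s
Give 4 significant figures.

Bohr radius: a₀ = 4πε₀ℏ²/(m_e e²) = 5.297 × 10⁻¹¹ m
Planck length: ℓ_P = √(ℏG/c³) = 1.616 × 10⁻³⁵ m
0.538 × 5.297 × 10⁻¹¹ / 1.616 × 10⁻³⁵ = 1.763 × 10²⁴

1.763 × 10²⁴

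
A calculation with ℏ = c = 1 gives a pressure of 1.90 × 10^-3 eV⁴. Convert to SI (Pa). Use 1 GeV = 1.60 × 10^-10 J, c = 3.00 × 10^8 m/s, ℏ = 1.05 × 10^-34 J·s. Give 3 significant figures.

0.0398 Pa

Pressure is [E]/[L]³ = [E]⁴/(ℏc)³.
1 GeV⁴ → 1/(ℏc)³ × (1 GeV in J)⁴ = 2.10 × 10^37 Pa.
Convert the energy scale: 1.90 × 10^-3 eV⁴ = 1.90 × 10^-39 GeV⁴.
Result: 1.90 × 10^-39 × 2.10 × 10^37 = 0.0398 Pa.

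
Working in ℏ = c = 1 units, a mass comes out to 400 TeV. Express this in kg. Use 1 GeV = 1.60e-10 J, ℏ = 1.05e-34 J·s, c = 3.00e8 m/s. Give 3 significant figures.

Mass is [E]/c²; divide by c².
1 GeV → 1/c² × (1 GeV in J) = 1.78e-27 kg.
Convert the energy scale: 400 TeV = 4.00e5 GeV.
Result: 4.00e5 × 1.78e-27 = 7.11e-22 kg.

7.11e-22 kg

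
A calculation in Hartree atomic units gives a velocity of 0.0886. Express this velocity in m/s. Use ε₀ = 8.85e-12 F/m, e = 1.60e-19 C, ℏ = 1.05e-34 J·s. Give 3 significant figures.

One atomic unit of velocity: v_au = e²/(4πε₀ℏ) = 2.19e6 m/s.
0.0886 × 2.19e6 m/s = 1.94e5 m/s

1.94e5 m/s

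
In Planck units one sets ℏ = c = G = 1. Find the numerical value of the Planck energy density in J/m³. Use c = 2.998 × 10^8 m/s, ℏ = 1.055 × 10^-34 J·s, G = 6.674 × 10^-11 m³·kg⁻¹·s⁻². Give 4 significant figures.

u_P = c⁷/(ℏG²)
  = 2.177 × 10^59 / 4.699 × 10^-55
  = 4.632 × 10^113 J/m³

4.632 × 10^113 J/m³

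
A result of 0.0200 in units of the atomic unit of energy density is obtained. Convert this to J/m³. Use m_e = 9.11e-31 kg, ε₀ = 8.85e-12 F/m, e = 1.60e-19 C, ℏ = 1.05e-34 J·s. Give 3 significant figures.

One atomic unit of energy density: u_au = E_h/a₀³ = m_e⁴e¹⁰/((4πε₀)⁵ℏ⁸) = 3.01e13 J/m³.
0.0200 × 3.01e13 J/m³ = 6.03e11 J/m³

6.03e11 J/m³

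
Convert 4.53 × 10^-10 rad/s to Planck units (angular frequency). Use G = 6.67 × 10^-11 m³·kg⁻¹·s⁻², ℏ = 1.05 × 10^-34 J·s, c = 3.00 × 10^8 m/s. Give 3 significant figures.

2.43 × 10^-53

Planck angular frequency: ω_P = √(c⁵/(ℏG)) = 1.86 × 10^43 rad/s.
4.53 × 10^-10 / 1.86 × 10^43 = 2.43 × 10^-53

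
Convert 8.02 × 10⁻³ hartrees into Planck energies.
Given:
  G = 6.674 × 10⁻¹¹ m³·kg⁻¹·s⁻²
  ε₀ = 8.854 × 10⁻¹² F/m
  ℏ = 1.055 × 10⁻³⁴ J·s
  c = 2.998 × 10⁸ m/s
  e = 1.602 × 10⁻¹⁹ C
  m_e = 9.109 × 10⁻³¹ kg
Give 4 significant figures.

hartree: E_h = m_e e⁴/(4πε₀ℏ)² = 4.354 × 10⁻¹⁸ J
Planck energy: E_P = √(ℏc⁵/G) = 1.957 × 10⁹ J
8.02 × 10⁻³ × 4.354 × 10⁻¹⁸ / 1.957 × 10⁹ = 1.785 × 10⁻²⁹

1.785 × 10⁻²⁹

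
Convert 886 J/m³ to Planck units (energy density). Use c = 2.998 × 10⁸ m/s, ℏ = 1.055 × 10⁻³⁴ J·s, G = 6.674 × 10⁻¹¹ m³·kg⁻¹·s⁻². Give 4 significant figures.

Planck energy density: u_P = c⁷/(ℏG²) = 4.632 × 10¹¹³ J/m³.
886 / 4.632 × 10¹¹³ = 1.913 × 10⁻¹¹¹

1.913 × 10⁻¹¹¹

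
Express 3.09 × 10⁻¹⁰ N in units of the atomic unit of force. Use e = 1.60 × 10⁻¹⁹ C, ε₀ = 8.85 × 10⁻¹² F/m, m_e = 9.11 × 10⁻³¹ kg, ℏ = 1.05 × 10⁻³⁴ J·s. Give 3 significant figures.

3.71 × 10⁻³

atomic unit of force: F_au = E_h/a₀ = m_e²e⁶/((4πε₀)³ℏ⁴) = 8.33 × 10⁻⁸ N.
3.09 × 10⁻¹⁰ / 8.33 × 10⁻⁸ = 3.71 × 10⁻³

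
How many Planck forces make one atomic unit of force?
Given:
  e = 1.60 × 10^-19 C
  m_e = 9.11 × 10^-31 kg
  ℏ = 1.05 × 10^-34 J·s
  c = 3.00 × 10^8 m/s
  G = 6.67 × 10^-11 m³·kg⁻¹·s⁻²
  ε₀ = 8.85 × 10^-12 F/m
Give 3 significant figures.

6.86 × 10^-52

atomic unit of force: F_au = E_h/a₀ = m_e²e⁶/((4πε₀)³ℏ⁴) = 8.33 × 10^-8 N
Planck force: F_P = c⁴/G = 1.21 × 10^44 N
ratio = 8.33 × 10^-8 / 1.21 × 10^44 = 6.86 × 10^-52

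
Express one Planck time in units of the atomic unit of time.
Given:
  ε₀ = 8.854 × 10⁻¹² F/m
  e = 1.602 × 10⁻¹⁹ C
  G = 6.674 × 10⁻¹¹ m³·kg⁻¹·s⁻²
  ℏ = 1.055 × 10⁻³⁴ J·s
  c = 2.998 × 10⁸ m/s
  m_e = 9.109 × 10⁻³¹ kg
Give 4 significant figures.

Planck time: t_P = √(ℏG/c⁵) = 5.392 × 10⁻⁴⁴ s
atomic unit of time: τ_au = (4πε₀)²ℏ³/(m_e e⁴) = 2.423 × 10⁻¹⁷ s
ratio = 5.392 × 10⁻⁴⁴ / 2.423 × 10⁻¹⁷ = 2.225 × 10⁻²⁷

2.225 × 10⁻²⁷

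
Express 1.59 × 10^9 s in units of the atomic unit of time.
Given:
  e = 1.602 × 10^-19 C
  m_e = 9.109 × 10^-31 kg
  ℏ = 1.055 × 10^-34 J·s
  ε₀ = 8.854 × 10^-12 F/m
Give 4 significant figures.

atomic unit of time: τ_au = (4πε₀)²ℏ³/(m_e e⁴) = 2.423 × 10^-17 s.
1.59 × 10^9 / 2.423 × 10^-17 = 6.562 × 10^25

6.562 × 10^25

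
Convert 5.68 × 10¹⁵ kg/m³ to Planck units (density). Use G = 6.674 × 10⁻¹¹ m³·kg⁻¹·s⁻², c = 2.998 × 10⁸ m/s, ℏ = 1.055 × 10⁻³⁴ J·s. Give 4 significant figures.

Planck density: ρ_P = c⁵/(ℏG²) = 5.154 × 10⁹⁶ kg/m³.
5.68 × 10¹⁵ / 5.154 × 10⁹⁶ = 1.102 × 10⁻⁸¹

1.102 × 10⁻⁸¹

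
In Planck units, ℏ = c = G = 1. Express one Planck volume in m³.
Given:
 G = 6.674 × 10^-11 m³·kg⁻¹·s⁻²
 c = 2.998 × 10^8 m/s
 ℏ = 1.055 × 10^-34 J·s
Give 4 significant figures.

Dimensional analysis gives V_P = (ℏG/c³)^(3/2).
  = √(1.784 × 10^-209)
  = 4.224 × 10^-105 m³

4.224 × 10^-105 m³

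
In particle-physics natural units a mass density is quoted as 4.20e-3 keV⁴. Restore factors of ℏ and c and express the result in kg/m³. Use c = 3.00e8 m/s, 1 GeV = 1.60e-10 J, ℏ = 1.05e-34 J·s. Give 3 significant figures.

9.78e-7 kg/m³

Mass density is [E]/(c²[L]³) = [E]⁴/(ℏ³c⁵).
1 GeV⁴ → 1/(ℏ³c⁵) × (1 GeV in J)⁴ = 2.33e20 kg/m³.
Convert the energy scale: 4.20e-3 keV⁴ = 4.20e-27 GeV⁴.
Result: 4.20e-27 × 2.33e20 = 9.78e-7 kg/m³.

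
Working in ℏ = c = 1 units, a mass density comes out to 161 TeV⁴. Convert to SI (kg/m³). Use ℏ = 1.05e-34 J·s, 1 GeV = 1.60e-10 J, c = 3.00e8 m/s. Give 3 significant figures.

3.75e34 kg/m³

Mass density is [E]/(c²[L]³) = [E]⁴/(ℏ³c⁵).
1 GeV⁴ → 1/(ℏ³c⁵) × (1 GeV in J)⁴ = 2.33e20 kg/m³.
Convert the energy scale: 161 TeV⁴ = 1.61e14 GeV⁴.
Result: 1.61e14 × 2.33e20 = 3.75e34 kg/m³.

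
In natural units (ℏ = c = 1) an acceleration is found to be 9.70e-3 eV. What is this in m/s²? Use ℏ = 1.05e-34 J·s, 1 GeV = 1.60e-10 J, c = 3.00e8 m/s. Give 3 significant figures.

Acceleration is [L]/[T]² = c·[E]/ℏ.
1 GeV → c/ℏ × (1 GeV in J) = 4.57e32 m/s².
Convert the energy scale: 9.70e-3 eV = 9.70e-12 GeV.
Result: 9.70e-12 × 4.57e32 = 4.43e21 m/s².

4.43e21 m/s²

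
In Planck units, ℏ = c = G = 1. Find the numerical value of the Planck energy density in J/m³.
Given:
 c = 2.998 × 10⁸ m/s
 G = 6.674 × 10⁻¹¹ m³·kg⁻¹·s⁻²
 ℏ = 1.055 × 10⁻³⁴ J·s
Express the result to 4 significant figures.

Dimensional analysis gives u_P = c⁷/(ℏG²).
  = 2.177 × 10⁵⁹ / 4.699 × 10⁻⁵⁵
  = 4.632 × 10¹¹³ J/m³

4.632 × 10¹¹³ J/m³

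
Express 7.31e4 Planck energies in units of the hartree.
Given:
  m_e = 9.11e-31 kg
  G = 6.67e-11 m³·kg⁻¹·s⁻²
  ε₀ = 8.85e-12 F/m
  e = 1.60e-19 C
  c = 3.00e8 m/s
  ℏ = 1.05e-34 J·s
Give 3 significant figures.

3.27e31

Planck energy: E_P = √(ℏc⁵/G) = 1.96e9 J
hartree: E_h = m_e e⁴/(4πε₀ℏ)² = 4.38e-18 J
7.31e4 × 1.96e9 / 4.38e-18 = 3.27e31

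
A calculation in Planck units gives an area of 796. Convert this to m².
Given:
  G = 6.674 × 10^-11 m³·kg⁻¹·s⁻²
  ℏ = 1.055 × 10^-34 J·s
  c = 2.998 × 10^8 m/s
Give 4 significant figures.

One Planck area: A_P = ℏG/c³ = 2.613 × 10^-70 m².
796 × 2.613 × 10^-70 m² = 2.080 × 10^-67 m²

2.080 × 10^-67 m²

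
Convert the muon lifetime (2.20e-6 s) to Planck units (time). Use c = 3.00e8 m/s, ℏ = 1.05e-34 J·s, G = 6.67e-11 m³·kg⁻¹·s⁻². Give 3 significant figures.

Planck time: t_P = √(ℏG/c⁵) = 5.37e-44 s.
2.20e-6 / 5.37e-44 = 4.10e37

4.10e37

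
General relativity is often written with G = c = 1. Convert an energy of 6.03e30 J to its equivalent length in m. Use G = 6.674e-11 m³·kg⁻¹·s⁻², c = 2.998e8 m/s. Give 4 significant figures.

Energy → length via G/c⁴.
6.03e30 J × (G/c⁴) = 4.982e-14 m

4.982e-14 m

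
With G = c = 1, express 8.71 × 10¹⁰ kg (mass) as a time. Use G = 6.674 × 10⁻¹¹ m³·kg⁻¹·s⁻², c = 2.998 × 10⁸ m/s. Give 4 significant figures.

2.157 × 10⁻²⁵ s

Mass → time via G/c³.
8.71 × 10¹⁰ kg × (G/c³) = 2.157 × 10⁻²⁵ s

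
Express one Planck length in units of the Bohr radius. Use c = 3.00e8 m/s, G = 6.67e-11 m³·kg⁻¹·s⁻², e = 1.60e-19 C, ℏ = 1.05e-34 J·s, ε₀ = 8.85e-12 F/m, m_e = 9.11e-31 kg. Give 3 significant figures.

Planck length: ℓ_P = √(ℏG/c³) = 1.61e-35 m
Bohr radius: a₀ = 4πε₀ℏ²/(m_e e²) = 5.26e-11 m
ratio = 1.61e-35 / 5.26e-11 = 3.06e-25

3.06e-25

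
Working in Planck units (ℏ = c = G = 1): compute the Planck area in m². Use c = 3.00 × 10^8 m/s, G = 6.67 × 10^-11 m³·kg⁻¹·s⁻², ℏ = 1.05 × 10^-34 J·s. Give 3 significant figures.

2.59 × 10^-70 m²

Dimensional analysis gives A_P = ℏG/c³.
  = 7.00 × 10^-45 / 2.70 × 10^25
  = 2.59 × 10^-70 m²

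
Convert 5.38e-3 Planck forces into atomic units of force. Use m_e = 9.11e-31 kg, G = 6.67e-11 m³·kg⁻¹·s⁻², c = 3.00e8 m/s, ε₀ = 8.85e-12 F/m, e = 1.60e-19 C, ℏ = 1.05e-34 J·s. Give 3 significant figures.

7.85e48

Planck force: F_P = c⁴/G = 1.21e44 N
atomic unit of force: F_au = E_h/a₀ = m_e²e⁶/((4πε₀)³ℏ⁴) = 8.33e-8 N
5.38e-3 × 1.21e44 / 8.33e-8 = 7.85e48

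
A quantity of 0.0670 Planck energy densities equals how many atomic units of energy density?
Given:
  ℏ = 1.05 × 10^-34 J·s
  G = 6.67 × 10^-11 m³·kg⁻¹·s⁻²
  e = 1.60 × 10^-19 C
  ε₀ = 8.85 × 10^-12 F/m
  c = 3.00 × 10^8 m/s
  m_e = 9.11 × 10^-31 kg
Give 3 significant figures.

Planck energy density: u_P = c⁷/(ℏG²) = 4.68 × 10^113 J/m³
atomic unit of energy density: u_au = E_h/a₀³ = m_e⁴e¹⁰/((4πε₀)⁵ℏ⁸) = 3.01 × 10^13 J/m³
0.0670 × 4.68 × 10^113 / 3.01 × 10^13 = 1.04 × 10^99

1.04 × 10^99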